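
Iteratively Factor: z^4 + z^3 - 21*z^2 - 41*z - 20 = (z + 1)*(z^3 - 21*z - 20) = (z - 5)*(z + 1)*(z^2 + 5*z + 4) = (z - 5)*(z + 1)*(z + 4)*(z + 1)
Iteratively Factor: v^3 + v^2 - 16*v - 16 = (v + 4)*(v^2 - 3*v - 4) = (v + 1)*(v + 4)*(v - 4)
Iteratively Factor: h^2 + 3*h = (h)*(h + 3)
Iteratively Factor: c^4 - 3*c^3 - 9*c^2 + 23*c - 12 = (c + 3)*(c^3 - 6*c^2 + 9*c - 4) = (c - 4)*(c + 3)*(c^2 - 2*c + 1) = (c - 4)*(c - 1)*(c + 3)*(c - 1)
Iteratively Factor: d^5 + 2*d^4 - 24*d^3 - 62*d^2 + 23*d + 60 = (d + 4)*(d^4 - 2*d^3 - 16*d^2 + 2*d + 15) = (d - 1)*(d + 4)*(d^3 - d^2 - 17*d - 15) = (d - 1)*(d + 1)*(d + 4)*(d^2 - 2*d - 15) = (d - 5)*(d - 1)*(d + 1)*(d + 4)*(d + 3)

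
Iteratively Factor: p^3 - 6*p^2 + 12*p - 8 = (p - 2)*(p^2 - 4*p + 4) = (p - 2)^2*(p - 2)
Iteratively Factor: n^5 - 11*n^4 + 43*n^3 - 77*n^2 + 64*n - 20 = (n - 2)*(n^4 - 9*n^3 + 25*n^2 - 27*n + 10) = (n - 2)*(n - 1)*(n^3 - 8*n^2 + 17*n - 10) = (n - 5)*(n - 2)*(n - 1)*(n^2 - 3*n + 2) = (n - 5)*(n - 2)*(n - 1)^2*(n - 2)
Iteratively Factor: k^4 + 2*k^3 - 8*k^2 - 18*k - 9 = (k + 3)*(k^3 - k^2 - 5*k - 3) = (k + 1)*(k + 3)*(k^2 - 2*k - 3) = (k - 3)*(k + 1)*(k + 3)*(k + 1)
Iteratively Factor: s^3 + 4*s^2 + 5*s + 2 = (s + 1)*(s^2 + 3*s + 2) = (s + 1)^2*(s + 2)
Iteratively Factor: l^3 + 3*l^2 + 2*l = (l + 1)*(l^2 + 2*l) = l*(l + 1)*(l + 2)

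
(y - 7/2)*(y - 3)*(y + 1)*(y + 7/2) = y^4 - 2*y^3 - 61*y^2/4 + 49*y/2 + 147/4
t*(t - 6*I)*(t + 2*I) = t^3 - 4*I*t^2 + 12*t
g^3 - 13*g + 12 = (g - 3)*(g - 1)*(g + 4)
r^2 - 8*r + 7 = (r - 7)*(r - 1)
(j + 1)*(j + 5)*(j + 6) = j^3 + 12*j^2 + 41*j + 30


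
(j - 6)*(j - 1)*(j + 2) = j^3 - 5*j^2 - 8*j + 12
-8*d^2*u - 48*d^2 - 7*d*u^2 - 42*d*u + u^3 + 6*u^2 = (-8*d + u)*(d + u)*(u + 6)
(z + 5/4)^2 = z^2 + 5*z/2 + 25/16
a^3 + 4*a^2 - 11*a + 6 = (a - 1)^2*(a + 6)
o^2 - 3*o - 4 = (o - 4)*(o + 1)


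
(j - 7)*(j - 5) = j^2 - 12*j + 35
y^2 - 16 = (y - 4)*(y + 4)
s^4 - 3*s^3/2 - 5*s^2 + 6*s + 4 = (s - 2)^2*(s + 1/2)*(s + 2)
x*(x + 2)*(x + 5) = x^3 + 7*x^2 + 10*x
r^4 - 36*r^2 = r^2*(r - 6)*(r + 6)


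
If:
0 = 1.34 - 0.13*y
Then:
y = 10.31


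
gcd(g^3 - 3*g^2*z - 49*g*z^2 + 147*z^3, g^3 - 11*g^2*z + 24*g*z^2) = -g + 3*z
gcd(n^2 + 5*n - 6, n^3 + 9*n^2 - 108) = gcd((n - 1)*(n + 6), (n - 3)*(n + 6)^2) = n + 6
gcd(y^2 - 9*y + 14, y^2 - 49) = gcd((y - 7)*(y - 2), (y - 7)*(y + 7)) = y - 7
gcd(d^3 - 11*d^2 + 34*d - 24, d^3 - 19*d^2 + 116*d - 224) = d - 4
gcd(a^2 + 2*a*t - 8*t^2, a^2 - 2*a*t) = -a + 2*t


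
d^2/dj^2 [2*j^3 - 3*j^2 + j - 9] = 12*j - 6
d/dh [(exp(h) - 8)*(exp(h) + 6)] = 2*(exp(h) - 1)*exp(h)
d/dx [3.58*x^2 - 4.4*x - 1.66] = 7.16*x - 4.4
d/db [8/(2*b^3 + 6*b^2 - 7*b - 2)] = 8*(-6*b^2 - 12*b + 7)/(2*b^3 + 6*b^2 - 7*b - 2)^2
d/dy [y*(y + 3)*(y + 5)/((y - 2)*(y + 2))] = (y^4 - 27*y^2 - 64*y - 60)/(y^4 - 8*y^2 + 16)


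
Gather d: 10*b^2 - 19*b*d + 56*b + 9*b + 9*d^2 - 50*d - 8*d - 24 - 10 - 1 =10*b^2 + 65*b + 9*d^2 + d*(-19*b - 58) - 35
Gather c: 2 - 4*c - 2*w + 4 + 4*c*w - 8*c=c*(4*w - 12) - 2*w + 6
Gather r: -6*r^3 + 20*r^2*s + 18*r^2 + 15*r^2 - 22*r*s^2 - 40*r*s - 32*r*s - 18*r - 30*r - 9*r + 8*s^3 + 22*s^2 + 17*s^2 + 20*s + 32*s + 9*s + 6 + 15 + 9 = -6*r^3 + r^2*(20*s + 33) + r*(-22*s^2 - 72*s - 57) + 8*s^3 + 39*s^2 + 61*s + 30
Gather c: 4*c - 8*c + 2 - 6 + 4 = -4*c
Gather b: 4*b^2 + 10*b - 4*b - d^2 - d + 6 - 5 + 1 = 4*b^2 + 6*b - d^2 - d + 2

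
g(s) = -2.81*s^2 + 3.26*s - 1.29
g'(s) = 3.26 - 5.62*s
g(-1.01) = -7.45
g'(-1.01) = 8.94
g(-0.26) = -2.33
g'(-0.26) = 4.72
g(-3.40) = -44.86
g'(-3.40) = 22.37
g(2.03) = -6.25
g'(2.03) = -8.15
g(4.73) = -48.74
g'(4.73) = -23.32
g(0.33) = -0.52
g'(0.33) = 1.41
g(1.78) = -4.39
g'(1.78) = -6.74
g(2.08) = -6.67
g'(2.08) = -8.43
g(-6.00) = -122.01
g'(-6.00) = 36.98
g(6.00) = -82.89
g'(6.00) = -30.46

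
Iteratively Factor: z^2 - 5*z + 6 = (z - 3)*(z - 2)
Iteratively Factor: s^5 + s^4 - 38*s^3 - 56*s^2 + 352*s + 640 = (s - 4)*(s^4 + 5*s^3 - 18*s^2 - 128*s - 160) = (s - 4)*(s + 2)*(s^3 + 3*s^2 - 24*s - 80) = (s - 5)*(s - 4)*(s + 2)*(s^2 + 8*s + 16) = (s - 5)*(s - 4)*(s + 2)*(s + 4)*(s + 4)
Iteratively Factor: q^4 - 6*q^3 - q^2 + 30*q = (q + 2)*(q^3 - 8*q^2 + 15*q) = (q - 5)*(q + 2)*(q^2 - 3*q) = q*(q - 5)*(q + 2)*(q - 3)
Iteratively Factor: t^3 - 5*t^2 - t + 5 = (t + 1)*(t^2 - 6*t + 5) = (t - 5)*(t + 1)*(t - 1)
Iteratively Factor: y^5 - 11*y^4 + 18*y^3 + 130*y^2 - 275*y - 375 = (y - 5)*(y^4 - 6*y^3 - 12*y^2 + 70*y + 75) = (y - 5)^2*(y^3 - y^2 - 17*y - 15) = (y - 5)^3*(y^2 + 4*y + 3) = (y - 5)^3*(y + 3)*(y + 1)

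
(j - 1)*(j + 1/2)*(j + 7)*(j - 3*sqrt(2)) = j^4 - 3*sqrt(2)*j^3 + 13*j^3/2 - 39*sqrt(2)*j^2/2 - 4*j^2 - 7*j/2 + 12*sqrt(2)*j + 21*sqrt(2)/2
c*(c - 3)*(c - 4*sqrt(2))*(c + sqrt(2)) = c^4 - 3*sqrt(2)*c^3 - 3*c^3 - 8*c^2 + 9*sqrt(2)*c^2 + 24*c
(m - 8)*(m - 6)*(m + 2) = m^3 - 12*m^2 + 20*m + 96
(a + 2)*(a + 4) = a^2 + 6*a + 8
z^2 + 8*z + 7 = (z + 1)*(z + 7)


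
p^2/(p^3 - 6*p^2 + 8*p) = p/(p^2 - 6*p + 8)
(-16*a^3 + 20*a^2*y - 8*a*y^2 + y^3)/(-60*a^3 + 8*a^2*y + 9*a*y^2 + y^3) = (8*a^2 - 6*a*y + y^2)/(30*a^2 + 11*a*y + y^2)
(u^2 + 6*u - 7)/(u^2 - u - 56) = (u - 1)/(u - 8)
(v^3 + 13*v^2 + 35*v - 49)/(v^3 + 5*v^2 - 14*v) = (v^2 + 6*v - 7)/(v*(v - 2))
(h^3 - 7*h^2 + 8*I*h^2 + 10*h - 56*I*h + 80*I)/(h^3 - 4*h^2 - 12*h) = (h^3 + h^2*(-7 + 8*I) + 2*h*(5 - 28*I) + 80*I)/(h*(h^2 - 4*h - 12))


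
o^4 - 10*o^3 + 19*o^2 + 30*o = o*(o - 6)*(o - 5)*(o + 1)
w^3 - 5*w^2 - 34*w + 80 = (w - 8)*(w - 2)*(w + 5)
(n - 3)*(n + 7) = n^2 + 4*n - 21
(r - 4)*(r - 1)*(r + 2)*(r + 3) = r^4 - 15*r^2 - 10*r + 24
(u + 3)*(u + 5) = u^2 + 8*u + 15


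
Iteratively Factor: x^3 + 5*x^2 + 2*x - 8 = (x - 1)*(x^2 + 6*x + 8) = (x - 1)*(x + 4)*(x + 2)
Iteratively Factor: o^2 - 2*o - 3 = (o + 1)*(o - 3)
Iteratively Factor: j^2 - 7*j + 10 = (j - 2)*(j - 5)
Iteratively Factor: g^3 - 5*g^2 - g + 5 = (g - 1)*(g^2 - 4*g - 5) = (g - 5)*(g - 1)*(g + 1)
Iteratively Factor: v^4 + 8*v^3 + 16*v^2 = (v + 4)*(v^3 + 4*v^2) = (v + 4)^2*(v^2) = v*(v + 4)^2*(v)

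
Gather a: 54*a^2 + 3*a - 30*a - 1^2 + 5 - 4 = 54*a^2 - 27*a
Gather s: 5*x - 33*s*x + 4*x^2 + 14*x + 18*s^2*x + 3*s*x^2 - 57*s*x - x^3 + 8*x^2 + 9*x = 18*s^2*x + s*(3*x^2 - 90*x) - x^3 + 12*x^2 + 28*x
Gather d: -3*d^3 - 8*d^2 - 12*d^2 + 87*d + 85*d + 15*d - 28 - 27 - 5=-3*d^3 - 20*d^2 + 187*d - 60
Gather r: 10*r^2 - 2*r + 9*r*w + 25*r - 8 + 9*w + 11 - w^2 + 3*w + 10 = 10*r^2 + r*(9*w + 23) - w^2 + 12*w + 13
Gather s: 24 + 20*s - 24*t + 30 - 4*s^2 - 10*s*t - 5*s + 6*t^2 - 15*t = -4*s^2 + s*(15 - 10*t) + 6*t^2 - 39*t + 54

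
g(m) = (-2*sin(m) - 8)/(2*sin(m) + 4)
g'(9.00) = -0.31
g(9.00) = -1.83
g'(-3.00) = -0.57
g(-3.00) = -2.08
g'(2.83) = -0.36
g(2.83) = -1.87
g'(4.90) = 0.36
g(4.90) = -2.97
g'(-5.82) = 0.30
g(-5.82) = -1.82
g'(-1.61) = -0.08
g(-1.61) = -3.00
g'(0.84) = 0.18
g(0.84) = -1.73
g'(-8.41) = -0.80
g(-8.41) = -2.74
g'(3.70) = -0.78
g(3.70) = -2.36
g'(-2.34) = -0.85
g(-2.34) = -2.56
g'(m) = -2*(-2*sin(m) - 8)*cos(m)/(2*sin(m) + 4)^2 - 2*cos(m)/(2*sin(m) + 4)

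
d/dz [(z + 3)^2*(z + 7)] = (z + 3)*(3*z + 17)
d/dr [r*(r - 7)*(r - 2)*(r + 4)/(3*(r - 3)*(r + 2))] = 2*(r^5 - 4*r^4 - 7*r^3 + 28*r^2 + 132*r - 168)/(3*(r^4 - 2*r^3 - 11*r^2 + 12*r + 36))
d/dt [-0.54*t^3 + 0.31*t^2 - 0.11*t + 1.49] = -1.62*t^2 + 0.62*t - 0.11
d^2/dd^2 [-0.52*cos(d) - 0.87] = 0.52*cos(d)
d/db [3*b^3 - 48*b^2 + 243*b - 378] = 9*b^2 - 96*b + 243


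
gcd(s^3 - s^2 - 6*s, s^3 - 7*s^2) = s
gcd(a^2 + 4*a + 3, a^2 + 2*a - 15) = 1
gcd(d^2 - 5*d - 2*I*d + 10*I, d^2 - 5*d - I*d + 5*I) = d - 5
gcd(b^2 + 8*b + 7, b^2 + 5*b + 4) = b + 1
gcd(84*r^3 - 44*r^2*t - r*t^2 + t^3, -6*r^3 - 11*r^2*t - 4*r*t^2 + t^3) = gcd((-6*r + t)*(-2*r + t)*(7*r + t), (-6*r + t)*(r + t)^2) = 6*r - t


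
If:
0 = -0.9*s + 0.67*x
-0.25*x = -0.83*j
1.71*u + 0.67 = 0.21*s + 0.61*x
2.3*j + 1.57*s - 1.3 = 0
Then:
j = 0.21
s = 0.52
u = -0.08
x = 0.70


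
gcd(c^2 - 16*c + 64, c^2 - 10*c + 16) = c - 8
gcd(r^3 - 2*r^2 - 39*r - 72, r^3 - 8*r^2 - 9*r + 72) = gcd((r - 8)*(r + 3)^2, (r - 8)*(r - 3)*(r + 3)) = r^2 - 5*r - 24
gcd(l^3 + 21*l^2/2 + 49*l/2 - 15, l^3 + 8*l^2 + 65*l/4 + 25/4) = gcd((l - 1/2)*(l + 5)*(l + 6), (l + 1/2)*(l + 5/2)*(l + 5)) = l + 5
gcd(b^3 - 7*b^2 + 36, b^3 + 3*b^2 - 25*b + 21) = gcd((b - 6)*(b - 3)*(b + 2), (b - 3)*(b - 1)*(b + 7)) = b - 3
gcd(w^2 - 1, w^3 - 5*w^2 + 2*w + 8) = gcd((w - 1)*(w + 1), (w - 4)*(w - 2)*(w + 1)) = w + 1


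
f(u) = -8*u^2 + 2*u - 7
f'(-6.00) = 98.00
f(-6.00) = -307.00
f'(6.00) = -94.00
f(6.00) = -283.00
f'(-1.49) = 25.84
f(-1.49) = -27.74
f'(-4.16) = 68.56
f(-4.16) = -153.76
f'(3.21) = -49.36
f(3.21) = -83.01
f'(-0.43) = 8.88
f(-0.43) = -9.34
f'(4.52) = -70.32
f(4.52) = -161.40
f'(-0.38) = 8.08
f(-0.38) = -8.92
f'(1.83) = -27.28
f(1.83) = -30.13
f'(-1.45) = 25.20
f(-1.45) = -26.72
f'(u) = 2 - 16*u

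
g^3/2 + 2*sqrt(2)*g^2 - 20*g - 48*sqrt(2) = (g/2 + sqrt(2))*(g - 4*sqrt(2))*(g + 6*sqrt(2))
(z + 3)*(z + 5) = z^2 + 8*z + 15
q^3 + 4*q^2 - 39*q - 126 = (q - 6)*(q + 3)*(q + 7)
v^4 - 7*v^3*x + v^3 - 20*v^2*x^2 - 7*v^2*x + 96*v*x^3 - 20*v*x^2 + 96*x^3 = (v + 1)*(v - 8*x)*(v - 3*x)*(v + 4*x)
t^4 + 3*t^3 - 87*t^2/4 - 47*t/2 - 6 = (t - 4)*(t + 1/2)^2*(t + 6)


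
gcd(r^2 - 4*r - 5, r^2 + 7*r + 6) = r + 1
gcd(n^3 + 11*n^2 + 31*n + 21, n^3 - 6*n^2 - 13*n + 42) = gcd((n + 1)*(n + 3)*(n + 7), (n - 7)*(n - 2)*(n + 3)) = n + 3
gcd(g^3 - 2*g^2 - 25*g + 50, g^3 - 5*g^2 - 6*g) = 1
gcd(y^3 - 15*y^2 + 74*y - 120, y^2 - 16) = y - 4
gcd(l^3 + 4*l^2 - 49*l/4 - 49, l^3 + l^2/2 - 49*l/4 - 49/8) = l^2 - 49/4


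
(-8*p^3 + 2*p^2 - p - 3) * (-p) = 8*p^4 - 2*p^3 + p^2 + 3*p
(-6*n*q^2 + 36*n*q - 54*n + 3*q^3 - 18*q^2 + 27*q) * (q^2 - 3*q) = -6*n*q^4 + 54*n*q^3 - 162*n*q^2 + 162*n*q + 3*q^5 - 27*q^4 + 81*q^3 - 81*q^2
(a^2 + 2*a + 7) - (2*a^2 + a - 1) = -a^2 + a + 8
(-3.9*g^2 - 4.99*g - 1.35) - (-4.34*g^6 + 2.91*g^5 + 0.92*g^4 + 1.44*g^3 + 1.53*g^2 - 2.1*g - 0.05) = 4.34*g^6 - 2.91*g^5 - 0.92*g^4 - 1.44*g^3 - 5.43*g^2 - 2.89*g - 1.3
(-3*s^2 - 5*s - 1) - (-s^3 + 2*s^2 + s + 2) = s^3 - 5*s^2 - 6*s - 3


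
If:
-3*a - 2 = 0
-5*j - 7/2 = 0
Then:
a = -2/3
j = -7/10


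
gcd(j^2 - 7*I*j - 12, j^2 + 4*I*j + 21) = j - 3*I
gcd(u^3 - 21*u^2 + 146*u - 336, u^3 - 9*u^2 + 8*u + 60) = u - 6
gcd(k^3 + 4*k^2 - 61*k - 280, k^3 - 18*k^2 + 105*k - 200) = k - 8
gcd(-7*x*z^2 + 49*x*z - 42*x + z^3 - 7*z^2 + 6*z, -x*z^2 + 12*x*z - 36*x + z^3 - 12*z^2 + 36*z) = z - 6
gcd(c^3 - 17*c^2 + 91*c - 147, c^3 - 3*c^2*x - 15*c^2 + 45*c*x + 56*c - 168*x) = c - 7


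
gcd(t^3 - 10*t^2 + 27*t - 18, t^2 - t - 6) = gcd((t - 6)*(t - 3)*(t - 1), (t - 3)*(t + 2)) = t - 3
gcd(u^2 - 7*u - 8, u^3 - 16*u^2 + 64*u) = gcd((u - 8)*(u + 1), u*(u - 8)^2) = u - 8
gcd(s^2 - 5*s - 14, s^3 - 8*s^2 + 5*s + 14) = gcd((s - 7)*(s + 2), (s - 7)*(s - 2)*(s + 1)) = s - 7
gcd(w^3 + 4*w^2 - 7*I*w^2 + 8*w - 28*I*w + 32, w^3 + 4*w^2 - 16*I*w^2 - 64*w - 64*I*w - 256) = w^2 + w*(4 - 8*I) - 32*I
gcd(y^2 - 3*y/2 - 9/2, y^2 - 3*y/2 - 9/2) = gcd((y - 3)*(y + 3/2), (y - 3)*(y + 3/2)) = y^2 - 3*y/2 - 9/2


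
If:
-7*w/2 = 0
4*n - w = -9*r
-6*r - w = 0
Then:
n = 0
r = 0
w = 0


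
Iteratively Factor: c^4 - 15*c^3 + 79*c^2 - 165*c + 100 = (c - 4)*(c^3 - 11*c^2 + 35*c - 25) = (c - 5)*(c - 4)*(c^2 - 6*c + 5) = (c - 5)^2*(c - 4)*(c - 1)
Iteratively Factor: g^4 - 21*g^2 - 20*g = (g - 5)*(g^3 + 5*g^2 + 4*g) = g*(g - 5)*(g^2 + 5*g + 4) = g*(g - 5)*(g + 1)*(g + 4)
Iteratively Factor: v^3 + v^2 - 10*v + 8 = (v - 2)*(v^2 + 3*v - 4) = (v - 2)*(v - 1)*(v + 4)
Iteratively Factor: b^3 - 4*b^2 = (b - 4)*(b^2) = b*(b - 4)*(b)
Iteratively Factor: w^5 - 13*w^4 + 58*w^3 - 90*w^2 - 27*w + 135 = (w - 5)*(w^4 - 8*w^3 + 18*w^2 - 27) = (w - 5)*(w - 3)*(w^3 - 5*w^2 + 3*w + 9) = (w - 5)*(w - 3)^2*(w^2 - 2*w - 3) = (w - 5)*(w - 3)^2*(w + 1)*(w - 3)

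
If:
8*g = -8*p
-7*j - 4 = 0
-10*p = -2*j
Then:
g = 4/35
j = -4/7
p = -4/35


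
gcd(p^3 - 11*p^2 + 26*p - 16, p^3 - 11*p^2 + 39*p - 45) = 1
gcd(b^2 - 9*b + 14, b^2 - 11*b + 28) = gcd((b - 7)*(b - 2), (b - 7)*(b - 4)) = b - 7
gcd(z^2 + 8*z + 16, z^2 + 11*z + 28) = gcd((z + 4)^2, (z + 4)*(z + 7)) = z + 4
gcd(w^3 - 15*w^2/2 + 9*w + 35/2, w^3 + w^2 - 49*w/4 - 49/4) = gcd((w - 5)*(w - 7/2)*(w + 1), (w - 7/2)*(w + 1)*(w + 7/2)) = w^2 - 5*w/2 - 7/2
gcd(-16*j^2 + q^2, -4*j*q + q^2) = -4*j + q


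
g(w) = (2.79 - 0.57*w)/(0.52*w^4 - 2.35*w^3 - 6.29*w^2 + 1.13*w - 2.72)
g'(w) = (2.79 - 0.57*w)*(-2.08*w^3 + 7.05*w^2 + 12.58*w - 1.13)/(0.52*w^4 - 2.35*w^3 - 6.29*w^2 + 1.13*w - 2.72)^2 - 0.57/(0.52*w^4 - 2.35*w^3 - 6.29*w^2 + 1.13*w - 2.72) = (0.8892*w^4 - 8.4822*w^3 + 16.0842*w^2 + 35.0982*w - 1.6023)/(0.2704*w^8 - 2.444*w^7 - 1.0191*w^6 + 30.7382*w^5 + 31.4243*w^4 - 1.4314*w^3 + 35.4945*w^2 - 6.1472*w + 7.3984)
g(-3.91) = 0.03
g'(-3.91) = 0.03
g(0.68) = -0.44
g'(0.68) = 0.90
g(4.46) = -0.00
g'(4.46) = 0.00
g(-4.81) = 0.01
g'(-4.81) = 0.01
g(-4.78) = 0.01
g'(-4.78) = 0.01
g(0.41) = -0.74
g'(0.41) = 1.25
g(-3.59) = 0.05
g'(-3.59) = 0.05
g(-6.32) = 0.01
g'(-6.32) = 0.00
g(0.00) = -1.03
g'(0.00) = -0.22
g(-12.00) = 0.00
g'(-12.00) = 0.00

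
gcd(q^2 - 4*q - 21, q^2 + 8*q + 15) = q + 3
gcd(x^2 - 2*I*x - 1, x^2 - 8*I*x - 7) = x - I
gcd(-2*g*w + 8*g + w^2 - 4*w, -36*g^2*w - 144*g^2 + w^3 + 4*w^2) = 1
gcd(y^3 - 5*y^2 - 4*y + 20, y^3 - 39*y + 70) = y^2 - 7*y + 10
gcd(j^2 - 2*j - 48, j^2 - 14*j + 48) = j - 8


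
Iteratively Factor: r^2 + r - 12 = (r + 4)*(r - 3)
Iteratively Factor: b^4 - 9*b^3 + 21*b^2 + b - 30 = (b + 1)*(b^3 - 10*b^2 + 31*b - 30) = (b - 2)*(b + 1)*(b^2 - 8*b + 15) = (b - 5)*(b - 2)*(b + 1)*(b - 3)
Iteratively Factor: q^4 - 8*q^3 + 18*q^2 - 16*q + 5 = (q - 5)*(q^3 - 3*q^2 + 3*q - 1) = (q - 5)*(q - 1)*(q^2 - 2*q + 1) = (q - 5)*(q - 1)^2*(q - 1)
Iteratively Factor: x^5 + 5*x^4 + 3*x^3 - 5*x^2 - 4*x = (x + 4)*(x^4 + x^3 - x^2 - x) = (x + 1)*(x + 4)*(x^3 - x) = (x - 1)*(x + 1)*(x + 4)*(x^2 + x) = x*(x - 1)*(x + 1)*(x + 4)*(x + 1)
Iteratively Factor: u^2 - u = (u)*(u - 1)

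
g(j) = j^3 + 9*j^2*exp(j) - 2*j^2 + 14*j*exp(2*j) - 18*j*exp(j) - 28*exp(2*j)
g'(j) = 9*j^2*exp(j) + 3*j^2 + 28*j*exp(2*j) - 4*j - 42*exp(2*j) - 18*exp(j)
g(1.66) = -159.32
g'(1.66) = 161.31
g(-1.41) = 0.94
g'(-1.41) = 6.72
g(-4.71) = -146.30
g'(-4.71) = 87.01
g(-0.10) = -22.38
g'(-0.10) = -52.45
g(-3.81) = -79.97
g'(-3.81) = 61.21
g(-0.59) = -4.42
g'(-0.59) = -22.82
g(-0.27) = -14.47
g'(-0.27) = -40.82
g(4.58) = 353891.68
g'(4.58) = 836759.94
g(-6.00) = -286.93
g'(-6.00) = 132.76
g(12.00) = 3708652874792.82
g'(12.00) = 7788009907181.41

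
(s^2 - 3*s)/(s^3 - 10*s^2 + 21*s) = 1/(s - 7)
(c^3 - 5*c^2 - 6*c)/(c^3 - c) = (c - 6)/(c - 1)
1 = 1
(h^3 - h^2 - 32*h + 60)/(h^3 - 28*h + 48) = (h - 5)/(h - 4)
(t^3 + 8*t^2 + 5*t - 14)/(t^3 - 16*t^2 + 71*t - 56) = (t^2 + 9*t + 14)/(t^2 - 15*t + 56)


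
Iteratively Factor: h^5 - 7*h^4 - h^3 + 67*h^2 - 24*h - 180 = (h + 2)*(h^4 - 9*h^3 + 17*h^2 + 33*h - 90) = (h - 5)*(h + 2)*(h^3 - 4*h^2 - 3*h + 18) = (h - 5)*(h - 3)*(h + 2)*(h^2 - h - 6) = (h - 5)*(h - 3)*(h + 2)^2*(h - 3)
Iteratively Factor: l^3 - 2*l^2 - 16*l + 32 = (l + 4)*(l^2 - 6*l + 8) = (l - 2)*(l + 4)*(l - 4)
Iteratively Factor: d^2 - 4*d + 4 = (d - 2)*(d - 2)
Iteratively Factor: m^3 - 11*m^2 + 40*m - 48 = (m - 4)*(m^2 - 7*m + 12) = (m - 4)*(m - 3)*(m - 4)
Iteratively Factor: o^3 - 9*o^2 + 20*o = (o - 4)*(o^2 - 5*o) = (o - 5)*(o - 4)*(o)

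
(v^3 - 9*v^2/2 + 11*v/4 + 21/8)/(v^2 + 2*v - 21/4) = (4*v^2 - 12*v - 7)/(2*(2*v + 7))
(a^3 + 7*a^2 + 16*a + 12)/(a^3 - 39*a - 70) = (a^2 + 5*a + 6)/(a^2 - 2*a - 35)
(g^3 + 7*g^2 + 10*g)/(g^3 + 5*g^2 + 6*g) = (g + 5)/(g + 3)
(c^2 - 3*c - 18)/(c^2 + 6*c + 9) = (c - 6)/(c + 3)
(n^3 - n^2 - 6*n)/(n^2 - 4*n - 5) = n*(-n^2 + n + 6)/(-n^2 + 4*n + 5)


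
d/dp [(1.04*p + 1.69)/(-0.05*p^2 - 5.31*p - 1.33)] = (0.052*p^2 + 0.169*p + 7.5907)/(0.0025*p^4 + 0.531*p^3 + 28.3291*p^2 + 14.1246*p + 1.7689)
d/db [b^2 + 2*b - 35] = 2*b + 2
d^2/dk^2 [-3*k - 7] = 0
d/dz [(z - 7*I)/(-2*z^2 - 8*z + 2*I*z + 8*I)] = (-z^2 - 4*z + I*z + (z - 7*I)*(2*z + 4 - I) + 4*I)/(2*(z^2 + 4*z - I*z - 4*I)^2)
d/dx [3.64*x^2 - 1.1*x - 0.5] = 7.28*x - 1.1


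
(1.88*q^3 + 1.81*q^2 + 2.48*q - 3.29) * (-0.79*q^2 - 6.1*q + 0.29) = -1.4852*q^5 - 12.8979*q^4 - 12.455*q^3 - 12.004*q^2 + 20.7882*q - 0.9541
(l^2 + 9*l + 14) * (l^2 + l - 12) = l^4 + 10*l^3 + 11*l^2 - 94*l - 168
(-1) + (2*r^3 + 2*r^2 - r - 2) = 2*r^3 + 2*r^2 - r - 3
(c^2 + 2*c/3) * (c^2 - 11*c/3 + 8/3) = c^4 - 3*c^3 + 2*c^2/9 + 16*c/9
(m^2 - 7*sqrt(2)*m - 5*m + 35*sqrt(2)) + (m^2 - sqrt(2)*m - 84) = 2*m^2 - 8*sqrt(2)*m - 5*m - 84 + 35*sqrt(2)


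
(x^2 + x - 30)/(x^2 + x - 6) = (x^2 + x - 30)/(x^2 + x - 6)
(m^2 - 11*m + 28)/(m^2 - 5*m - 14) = (m - 4)/(m + 2)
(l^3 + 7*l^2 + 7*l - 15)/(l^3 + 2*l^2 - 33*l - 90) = (l - 1)/(l - 6)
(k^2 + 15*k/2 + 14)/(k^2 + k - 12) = (k + 7/2)/(k - 3)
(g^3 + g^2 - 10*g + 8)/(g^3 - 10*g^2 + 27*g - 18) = (g^2 + 2*g - 8)/(g^2 - 9*g + 18)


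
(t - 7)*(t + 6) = t^2 - t - 42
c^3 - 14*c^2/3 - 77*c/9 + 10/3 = (c - 6)*(c - 1/3)*(c + 5/3)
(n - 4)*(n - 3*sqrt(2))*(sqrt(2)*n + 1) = sqrt(2)*n^3 - 4*sqrt(2)*n^2 - 5*n^2 - 3*sqrt(2)*n + 20*n + 12*sqrt(2)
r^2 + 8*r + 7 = (r + 1)*(r + 7)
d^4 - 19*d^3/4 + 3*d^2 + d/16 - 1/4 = (d - 4)*(d - 1/2)^2*(d + 1/4)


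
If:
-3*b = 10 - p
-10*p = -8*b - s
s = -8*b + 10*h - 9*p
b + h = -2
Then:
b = -210/67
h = 76/67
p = 40/67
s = 2080/67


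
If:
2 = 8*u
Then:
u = 1/4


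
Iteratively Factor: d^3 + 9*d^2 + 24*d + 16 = (d + 4)*(d^2 + 5*d + 4) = (d + 1)*(d + 4)*(d + 4)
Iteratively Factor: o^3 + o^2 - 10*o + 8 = (o - 1)*(o^2 + 2*o - 8) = (o - 2)*(o - 1)*(o + 4)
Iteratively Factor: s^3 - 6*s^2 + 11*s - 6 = (s - 2)*(s^2 - 4*s + 3) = (s - 2)*(s - 1)*(s - 3)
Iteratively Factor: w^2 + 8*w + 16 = (w + 4)*(w + 4)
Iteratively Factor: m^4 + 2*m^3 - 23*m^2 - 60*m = (m - 5)*(m^3 + 7*m^2 + 12*m) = (m - 5)*(m + 3)*(m^2 + 4*m) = m*(m - 5)*(m + 3)*(m + 4)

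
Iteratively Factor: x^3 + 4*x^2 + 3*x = (x + 3)*(x^2 + x) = x*(x + 3)*(x + 1)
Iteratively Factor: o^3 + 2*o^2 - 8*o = (o)*(o^2 + 2*o - 8) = o*(o - 2)*(o + 4)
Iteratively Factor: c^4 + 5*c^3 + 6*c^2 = (c)*(c^3 + 5*c^2 + 6*c) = c*(c + 3)*(c^2 + 2*c) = c*(c + 2)*(c + 3)*(c)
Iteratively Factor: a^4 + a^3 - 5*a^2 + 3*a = (a + 3)*(a^3 - 2*a^2 + a) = (a - 1)*(a + 3)*(a^2 - a) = a*(a - 1)*(a + 3)*(a - 1)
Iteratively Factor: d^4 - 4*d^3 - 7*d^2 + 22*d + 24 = (d - 3)*(d^3 - d^2 - 10*d - 8) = (d - 3)*(d + 2)*(d^2 - 3*d - 4) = (d - 3)*(d + 1)*(d + 2)*(d - 4)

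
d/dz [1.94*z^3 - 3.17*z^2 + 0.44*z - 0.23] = 5.82*z^2 - 6.34*z + 0.44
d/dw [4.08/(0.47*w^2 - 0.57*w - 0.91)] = (2.3256 - 3.8352*w)/(-0.47*w^2 + 0.57*w + 0.91)^2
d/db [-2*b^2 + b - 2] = 1 - 4*b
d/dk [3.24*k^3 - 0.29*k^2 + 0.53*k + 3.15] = 9.72*k^2 - 0.58*k + 0.53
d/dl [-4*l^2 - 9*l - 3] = -8*l - 9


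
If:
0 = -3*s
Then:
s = 0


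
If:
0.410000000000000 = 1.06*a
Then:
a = 0.39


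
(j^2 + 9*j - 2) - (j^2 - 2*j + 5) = 11*j - 7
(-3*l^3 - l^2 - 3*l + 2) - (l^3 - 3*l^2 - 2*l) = -4*l^3 + 2*l^2 - l + 2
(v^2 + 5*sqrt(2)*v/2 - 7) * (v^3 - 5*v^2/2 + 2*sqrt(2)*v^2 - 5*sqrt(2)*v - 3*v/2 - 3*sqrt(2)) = v^5 - 5*v^4/2 + 9*sqrt(2)*v^4/2 - 45*sqrt(2)*v^3/4 + 3*v^3/2 - 83*sqrt(2)*v^2/4 - 15*v^2/2 - 9*v/2 + 35*sqrt(2)*v + 21*sqrt(2)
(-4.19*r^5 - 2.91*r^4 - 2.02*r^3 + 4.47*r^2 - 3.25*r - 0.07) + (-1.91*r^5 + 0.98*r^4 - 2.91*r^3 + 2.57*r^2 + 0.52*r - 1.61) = -6.1*r^5 - 1.93*r^4 - 4.93*r^3 + 7.04*r^2 - 2.73*r - 1.68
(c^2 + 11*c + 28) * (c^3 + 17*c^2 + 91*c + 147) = c^5 + 28*c^4 + 306*c^3 + 1624*c^2 + 4165*c + 4116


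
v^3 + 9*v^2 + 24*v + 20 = (v + 2)^2*(v + 5)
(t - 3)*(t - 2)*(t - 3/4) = t^3 - 23*t^2/4 + 39*t/4 - 9/2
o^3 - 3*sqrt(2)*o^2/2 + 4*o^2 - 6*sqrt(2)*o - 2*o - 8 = (o + 4)*(o - 2*sqrt(2))*(o + sqrt(2)/2)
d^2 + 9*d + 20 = (d + 4)*(d + 5)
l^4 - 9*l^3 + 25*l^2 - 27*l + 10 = (l - 5)*(l - 2)*(l - 1)^2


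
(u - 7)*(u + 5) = u^2 - 2*u - 35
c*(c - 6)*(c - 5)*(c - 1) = c^4 - 12*c^3 + 41*c^2 - 30*c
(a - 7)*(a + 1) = a^2 - 6*a - 7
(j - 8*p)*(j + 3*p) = j^2 - 5*j*p - 24*p^2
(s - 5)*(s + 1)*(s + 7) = s^3 + 3*s^2 - 33*s - 35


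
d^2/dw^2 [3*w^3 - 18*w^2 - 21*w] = 18*w - 36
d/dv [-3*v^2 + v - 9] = 1 - 6*v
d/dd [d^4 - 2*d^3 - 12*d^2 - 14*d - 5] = 4*d^3 - 6*d^2 - 24*d - 14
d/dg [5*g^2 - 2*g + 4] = 10*g - 2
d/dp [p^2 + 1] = 2*p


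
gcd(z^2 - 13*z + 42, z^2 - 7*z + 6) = z - 6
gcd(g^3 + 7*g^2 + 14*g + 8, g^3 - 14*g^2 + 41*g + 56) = g + 1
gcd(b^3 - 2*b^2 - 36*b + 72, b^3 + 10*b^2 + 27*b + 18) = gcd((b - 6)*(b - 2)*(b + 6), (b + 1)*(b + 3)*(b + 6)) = b + 6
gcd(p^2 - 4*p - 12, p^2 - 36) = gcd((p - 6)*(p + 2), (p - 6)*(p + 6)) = p - 6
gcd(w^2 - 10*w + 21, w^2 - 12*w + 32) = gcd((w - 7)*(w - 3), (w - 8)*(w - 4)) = 1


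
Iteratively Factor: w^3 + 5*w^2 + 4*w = (w + 1)*(w^2 + 4*w) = (w + 1)*(w + 4)*(w)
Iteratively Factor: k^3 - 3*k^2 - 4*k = (k + 1)*(k^2 - 4*k) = k*(k + 1)*(k - 4)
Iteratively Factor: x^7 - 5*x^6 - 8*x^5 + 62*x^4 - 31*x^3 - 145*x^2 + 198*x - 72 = (x - 4)*(x^6 - x^5 - 12*x^4 + 14*x^3 + 25*x^2 - 45*x + 18) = (x - 4)*(x + 3)*(x^5 - 4*x^4 + 14*x^2 - 17*x + 6) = (x - 4)*(x + 2)*(x + 3)*(x^4 - 6*x^3 + 12*x^2 - 10*x + 3) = (x - 4)*(x - 1)*(x + 2)*(x + 3)*(x^3 - 5*x^2 + 7*x - 3) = (x - 4)*(x - 1)^2*(x + 2)*(x + 3)*(x^2 - 4*x + 3) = (x - 4)*(x - 1)^3*(x + 2)*(x + 3)*(x - 3)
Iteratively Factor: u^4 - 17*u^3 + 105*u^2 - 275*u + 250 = (u - 5)*(u^3 - 12*u^2 + 45*u - 50) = (u - 5)^2*(u^2 - 7*u + 10) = (u - 5)^2*(u - 2)*(u - 5)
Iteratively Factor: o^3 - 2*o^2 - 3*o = (o - 3)*(o^2 + o) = o*(o - 3)*(o + 1)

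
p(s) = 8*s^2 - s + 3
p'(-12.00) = -193.00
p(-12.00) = 1167.00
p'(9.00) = 143.00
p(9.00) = 642.00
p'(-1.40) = -23.40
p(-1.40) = 20.08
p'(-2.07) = -34.12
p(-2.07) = 39.35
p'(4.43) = 69.88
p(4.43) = 155.57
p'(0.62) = 8.92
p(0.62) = 5.46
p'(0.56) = 7.96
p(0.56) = 4.95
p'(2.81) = 43.96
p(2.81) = 63.36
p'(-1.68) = -27.88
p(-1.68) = 27.26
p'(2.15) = 33.40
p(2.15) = 37.83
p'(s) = 16*s - 1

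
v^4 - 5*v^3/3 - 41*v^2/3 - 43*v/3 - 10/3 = (v - 5)*(v + 1/3)*(v + 1)*(v + 2)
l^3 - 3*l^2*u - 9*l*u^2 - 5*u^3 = (l - 5*u)*(l + u)^2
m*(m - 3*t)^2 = m^3 - 6*m^2*t + 9*m*t^2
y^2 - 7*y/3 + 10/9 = (y - 5/3)*(y - 2/3)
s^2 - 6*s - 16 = (s - 8)*(s + 2)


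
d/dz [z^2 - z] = 2*z - 1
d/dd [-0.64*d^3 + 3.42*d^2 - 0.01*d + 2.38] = -1.92*d^2 + 6.84*d - 0.01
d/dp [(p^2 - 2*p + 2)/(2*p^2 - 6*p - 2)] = (-p^2 - 6*p + 8)/(2*(p^4 - 6*p^3 + 7*p^2 + 6*p + 1))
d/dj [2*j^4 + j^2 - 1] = 8*j^3 + 2*j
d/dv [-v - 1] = -1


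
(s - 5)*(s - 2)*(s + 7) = s^3 - 39*s + 70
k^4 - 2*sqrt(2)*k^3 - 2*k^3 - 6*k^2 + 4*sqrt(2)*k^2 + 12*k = k*(k - 2)*(k - 3*sqrt(2))*(k + sqrt(2))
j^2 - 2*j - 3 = (j - 3)*(j + 1)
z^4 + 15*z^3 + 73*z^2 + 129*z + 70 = (z + 1)*(z + 2)*(z + 5)*(z + 7)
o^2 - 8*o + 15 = (o - 5)*(o - 3)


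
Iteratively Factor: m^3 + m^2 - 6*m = (m + 3)*(m^2 - 2*m) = (m - 2)*(m + 3)*(m)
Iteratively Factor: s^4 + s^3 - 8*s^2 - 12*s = (s + 2)*(s^3 - s^2 - 6*s) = (s + 2)^2*(s^2 - 3*s) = s*(s + 2)^2*(s - 3)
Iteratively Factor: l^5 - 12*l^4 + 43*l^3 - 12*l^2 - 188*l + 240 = (l - 4)*(l^4 - 8*l^3 + 11*l^2 + 32*l - 60) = (l - 4)*(l - 2)*(l^3 - 6*l^2 - l + 30) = (l - 4)*(l - 2)*(l + 2)*(l^2 - 8*l + 15) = (l - 5)*(l - 4)*(l - 2)*(l + 2)*(l - 3)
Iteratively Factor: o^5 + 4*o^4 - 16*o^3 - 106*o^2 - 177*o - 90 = (o + 1)*(o^4 + 3*o^3 - 19*o^2 - 87*o - 90) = (o + 1)*(o + 3)*(o^3 - 19*o - 30) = (o + 1)*(o + 2)*(o + 3)*(o^2 - 2*o - 15) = (o - 5)*(o + 1)*(o + 2)*(o + 3)*(o + 3)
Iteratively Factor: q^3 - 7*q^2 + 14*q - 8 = (q - 4)*(q^2 - 3*q + 2) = (q - 4)*(q - 2)*(q - 1)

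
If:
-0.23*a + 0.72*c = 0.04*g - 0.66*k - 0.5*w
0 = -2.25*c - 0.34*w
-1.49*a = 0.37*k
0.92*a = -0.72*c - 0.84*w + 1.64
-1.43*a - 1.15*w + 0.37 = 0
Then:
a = 130.45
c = 24.46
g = -11000.99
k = -525.31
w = -161.89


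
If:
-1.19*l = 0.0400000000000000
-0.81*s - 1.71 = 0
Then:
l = -0.03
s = -2.11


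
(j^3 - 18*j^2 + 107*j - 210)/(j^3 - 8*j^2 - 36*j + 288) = (j^2 - 12*j + 35)/(j^2 - 2*j - 48)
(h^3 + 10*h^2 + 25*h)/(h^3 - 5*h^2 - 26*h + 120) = h*(h + 5)/(h^2 - 10*h + 24)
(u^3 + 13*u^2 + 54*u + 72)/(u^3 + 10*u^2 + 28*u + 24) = (u^2 + 7*u + 12)/(u^2 + 4*u + 4)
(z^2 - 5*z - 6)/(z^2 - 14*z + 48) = (z + 1)/(z - 8)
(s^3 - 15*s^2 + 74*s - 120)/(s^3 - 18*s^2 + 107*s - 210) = (s - 4)/(s - 7)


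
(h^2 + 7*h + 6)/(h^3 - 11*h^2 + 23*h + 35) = (h + 6)/(h^2 - 12*h + 35)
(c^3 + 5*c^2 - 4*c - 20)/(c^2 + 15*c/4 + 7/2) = 4*(c^2 + 3*c - 10)/(4*c + 7)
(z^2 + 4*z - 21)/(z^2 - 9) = (z + 7)/(z + 3)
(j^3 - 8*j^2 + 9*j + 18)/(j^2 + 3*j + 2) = (j^2 - 9*j + 18)/(j + 2)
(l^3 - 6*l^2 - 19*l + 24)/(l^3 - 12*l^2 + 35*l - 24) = (l + 3)/(l - 3)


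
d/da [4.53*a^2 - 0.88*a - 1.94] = 9.06*a - 0.88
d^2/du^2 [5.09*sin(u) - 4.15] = -5.09*sin(u)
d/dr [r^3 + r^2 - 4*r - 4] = 3*r^2 + 2*r - 4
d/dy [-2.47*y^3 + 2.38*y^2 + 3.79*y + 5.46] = -7.41*y^2 + 4.76*y + 3.79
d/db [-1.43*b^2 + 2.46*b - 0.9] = 2.46 - 2.86*b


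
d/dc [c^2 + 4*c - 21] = 2*c + 4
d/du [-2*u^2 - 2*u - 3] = -4*u - 2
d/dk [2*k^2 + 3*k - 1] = 4*k + 3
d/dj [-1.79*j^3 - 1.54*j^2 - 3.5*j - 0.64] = -5.37*j^2 - 3.08*j - 3.5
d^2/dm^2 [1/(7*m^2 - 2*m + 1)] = 2*(-49*m^2 + 14*m + 4*(7*m - 1)^2 - 7)/(7*m^2 - 2*m + 1)^3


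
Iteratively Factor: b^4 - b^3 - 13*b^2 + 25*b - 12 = (b + 4)*(b^3 - 5*b^2 + 7*b - 3) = (b - 1)*(b + 4)*(b^2 - 4*b + 3) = (b - 1)^2*(b + 4)*(b - 3)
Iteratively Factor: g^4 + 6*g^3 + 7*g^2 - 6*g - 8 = (g + 4)*(g^3 + 2*g^2 - g - 2) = (g + 1)*(g + 4)*(g^2 + g - 2) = (g + 1)*(g + 2)*(g + 4)*(g - 1)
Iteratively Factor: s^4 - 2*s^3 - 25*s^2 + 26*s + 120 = (s - 5)*(s^3 + 3*s^2 - 10*s - 24) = (s - 5)*(s + 2)*(s^2 + s - 12) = (s - 5)*(s + 2)*(s + 4)*(s - 3)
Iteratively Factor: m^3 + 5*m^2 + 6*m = (m + 3)*(m^2 + 2*m) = m*(m + 3)*(m + 2)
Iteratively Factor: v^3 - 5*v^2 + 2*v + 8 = (v - 4)*(v^2 - v - 2) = (v - 4)*(v - 2)*(v + 1)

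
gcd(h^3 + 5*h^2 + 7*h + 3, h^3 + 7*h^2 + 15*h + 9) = h^2 + 4*h + 3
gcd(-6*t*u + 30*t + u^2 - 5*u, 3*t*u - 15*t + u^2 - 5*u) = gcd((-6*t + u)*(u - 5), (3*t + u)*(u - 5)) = u - 5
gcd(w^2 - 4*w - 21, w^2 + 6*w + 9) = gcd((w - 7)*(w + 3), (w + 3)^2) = w + 3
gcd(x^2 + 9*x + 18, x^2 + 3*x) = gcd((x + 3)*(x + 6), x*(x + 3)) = x + 3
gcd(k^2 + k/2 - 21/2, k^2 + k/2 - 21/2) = k^2 + k/2 - 21/2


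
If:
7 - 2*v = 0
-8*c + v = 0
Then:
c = 7/16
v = 7/2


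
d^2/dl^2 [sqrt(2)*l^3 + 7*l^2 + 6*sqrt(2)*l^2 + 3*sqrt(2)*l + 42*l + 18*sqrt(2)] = 6*sqrt(2)*l + 14 + 12*sqrt(2)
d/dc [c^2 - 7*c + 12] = 2*c - 7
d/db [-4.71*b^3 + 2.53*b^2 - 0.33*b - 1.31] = -14.13*b^2 + 5.06*b - 0.33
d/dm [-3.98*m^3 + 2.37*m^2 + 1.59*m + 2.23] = -11.94*m^2 + 4.74*m + 1.59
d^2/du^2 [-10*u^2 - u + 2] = -20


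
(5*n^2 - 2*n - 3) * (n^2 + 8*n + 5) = 5*n^4 + 38*n^3 + 6*n^2 - 34*n - 15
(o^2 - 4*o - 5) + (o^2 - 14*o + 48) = 2*o^2 - 18*o + 43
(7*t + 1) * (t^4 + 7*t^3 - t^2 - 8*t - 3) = 7*t^5 + 50*t^4 - 57*t^2 - 29*t - 3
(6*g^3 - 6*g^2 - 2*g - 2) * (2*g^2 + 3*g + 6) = 12*g^5 + 6*g^4 + 14*g^3 - 46*g^2 - 18*g - 12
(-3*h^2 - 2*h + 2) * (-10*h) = 30*h^3 + 20*h^2 - 20*h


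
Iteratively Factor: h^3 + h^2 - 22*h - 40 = (h - 5)*(h^2 + 6*h + 8) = (h - 5)*(h + 4)*(h + 2)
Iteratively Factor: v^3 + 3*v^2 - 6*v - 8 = (v + 4)*(v^2 - v - 2) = (v + 1)*(v + 4)*(v - 2)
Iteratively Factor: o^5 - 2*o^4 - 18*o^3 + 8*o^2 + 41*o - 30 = (o - 1)*(o^4 - o^3 - 19*o^2 - 11*o + 30) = (o - 5)*(o - 1)*(o^3 + 4*o^2 + o - 6) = (o - 5)*(o - 1)^2*(o^2 + 5*o + 6) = (o - 5)*(o - 1)^2*(o + 3)*(o + 2)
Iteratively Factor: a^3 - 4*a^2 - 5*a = (a - 5)*(a^2 + a) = a*(a - 5)*(a + 1)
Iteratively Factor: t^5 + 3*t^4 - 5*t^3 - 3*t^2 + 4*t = (t + 4)*(t^4 - t^3 - t^2 + t) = (t - 1)*(t + 4)*(t^3 - t) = (t - 1)*(t + 1)*(t + 4)*(t^2 - t) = (t - 1)^2*(t + 1)*(t + 4)*(t)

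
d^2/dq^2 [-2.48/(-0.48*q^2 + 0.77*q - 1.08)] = (-1.142784*q^2 + 1.833216*q + 2.48*(0.96*q - 0.77)*(1.92*q - 1.54) - 2.571264)/(0.48*q^2 - 0.77*q + 1.08)^3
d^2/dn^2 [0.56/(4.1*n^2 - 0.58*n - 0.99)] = (18.8272*n^2 - 2.66336*n - 0.56*(8.2*n - 0.58)*(16.4*n - 1.16) - 4.54608)/(-4.1*n^2 + 0.58*n + 0.99)^3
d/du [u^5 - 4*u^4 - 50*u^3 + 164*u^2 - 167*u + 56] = 5*u^4 - 16*u^3 - 150*u^2 + 328*u - 167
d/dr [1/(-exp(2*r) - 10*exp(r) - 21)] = 2*(exp(r) + 5)*exp(r)/(exp(2*r) + 10*exp(r) + 21)^2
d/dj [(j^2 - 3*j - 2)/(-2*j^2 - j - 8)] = (-7*j^2 - 24*j + 22)/(4*j^4 + 4*j^3 + 33*j^2 + 16*j + 64)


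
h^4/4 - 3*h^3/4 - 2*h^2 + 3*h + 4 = (h/2 + 1/2)*(h/2 + 1)*(h - 4)*(h - 2)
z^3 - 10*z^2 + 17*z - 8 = (z - 8)*(z - 1)^2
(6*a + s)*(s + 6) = 6*a*s + 36*a + s^2 + 6*s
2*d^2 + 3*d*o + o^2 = (d + o)*(2*d + o)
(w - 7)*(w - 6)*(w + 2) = w^3 - 11*w^2 + 16*w + 84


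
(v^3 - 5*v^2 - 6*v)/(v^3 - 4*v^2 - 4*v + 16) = v*(v^2 - 5*v - 6)/(v^3 - 4*v^2 - 4*v + 16)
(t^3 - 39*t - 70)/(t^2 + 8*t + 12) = (t^2 - 2*t - 35)/(t + 6)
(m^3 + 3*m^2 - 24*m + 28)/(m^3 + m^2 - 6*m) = (m^2 + 5*m - 14)/(m*(m + 3))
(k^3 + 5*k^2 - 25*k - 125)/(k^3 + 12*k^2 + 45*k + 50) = (k - 5)/(k + 2)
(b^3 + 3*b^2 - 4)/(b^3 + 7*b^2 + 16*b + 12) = (b - 1)/(b + 3)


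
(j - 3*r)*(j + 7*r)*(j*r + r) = j^3*r + 4*j^2*r^2 + j^2*r - 21*j*r^3 + 4*j*r^2 - 21*r^3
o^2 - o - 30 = (o - 6)*(o + 5)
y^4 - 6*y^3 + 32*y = y*(y - 4)^2*(y + 2)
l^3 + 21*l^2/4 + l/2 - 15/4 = (l - 3/4)*(l + 1)*(l + 5)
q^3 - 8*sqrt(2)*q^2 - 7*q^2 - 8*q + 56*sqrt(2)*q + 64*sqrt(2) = (q - 8)*(q + 1)*(q - 8*sqrt(2))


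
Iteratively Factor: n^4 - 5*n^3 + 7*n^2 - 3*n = (n - 3)*(n^3 - 2*n^2 + n) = (n - 3)*(n - 1)*(n^2 - n) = n*(n - 3)*(n - 1)*(n - 1)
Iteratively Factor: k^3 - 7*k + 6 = (k - 1)*(k^2 + k - 6) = (k - 1)*(k + 3)*(k - 2)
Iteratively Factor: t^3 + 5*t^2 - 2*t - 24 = (t - 2)*(t^2 + 7*t + 12) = (t - 2)*(t + 3)*(t + 4)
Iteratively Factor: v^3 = (v)*(v^2) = v^2*(v)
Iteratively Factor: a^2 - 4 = (a + 2)*(a - 2)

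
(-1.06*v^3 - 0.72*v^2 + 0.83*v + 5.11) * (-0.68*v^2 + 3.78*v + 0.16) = 0.7208*v^5 - 3.5172*v^4 - 3.4556*v^3 - 0.452600000000001*v^2 + 19.4486*v + 0.8176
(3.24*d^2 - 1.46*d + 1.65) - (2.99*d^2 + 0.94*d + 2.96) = 0.25*d^2 - 2.4*d - 1.31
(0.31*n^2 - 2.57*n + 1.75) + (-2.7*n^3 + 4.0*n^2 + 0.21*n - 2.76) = -2.7*n^3 + 4.31*n^2 - 2.36*n - 1.01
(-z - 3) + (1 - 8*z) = -9*z - 2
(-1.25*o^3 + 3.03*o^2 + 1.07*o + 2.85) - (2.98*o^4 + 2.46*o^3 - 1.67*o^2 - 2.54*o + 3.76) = -2.98*o^4 - 3.71*o^3 + 4.7*o^2 + 3.61*o - 0.91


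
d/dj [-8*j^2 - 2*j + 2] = -16*j - 2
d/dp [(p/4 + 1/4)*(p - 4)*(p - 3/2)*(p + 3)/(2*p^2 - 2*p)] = (4*p^5 - 9*p^4 + 6*p^3 + 11*p^2 - 72*p + 36)/(16*p^2*(p^2 - 2*p + 1))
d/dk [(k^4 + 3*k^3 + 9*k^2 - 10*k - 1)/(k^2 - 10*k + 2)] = (2*k^5 - 27*k^4 - 52*k^3 - 62*k^2 + 38*k - 30)/(k^4 - 20*k^3 + 104*k^2 - 40*k + 4)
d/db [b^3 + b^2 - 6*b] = 3*b^2 + 2*b - 6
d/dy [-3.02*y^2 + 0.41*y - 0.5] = 0.41 - 6.04*y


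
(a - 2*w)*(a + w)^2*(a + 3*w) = a^4 + 3*a^3*w - 3*a^2*w^2 - 11*a*w^3 - 6*w^4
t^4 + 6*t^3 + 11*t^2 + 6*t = t*(t + 1)*(t + 2)*(t + 3)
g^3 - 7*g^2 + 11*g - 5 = (g - 5)*(g - 1)^2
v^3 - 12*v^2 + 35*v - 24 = (v - 8)*(v - 3)*(v - 1)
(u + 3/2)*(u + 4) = u^2 + 11*u/2 + 6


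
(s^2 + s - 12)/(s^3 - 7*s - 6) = (s + 4)/(s^2 + 3*s + 2)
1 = 1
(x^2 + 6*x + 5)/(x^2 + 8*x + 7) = (x + 5)/(x + 7)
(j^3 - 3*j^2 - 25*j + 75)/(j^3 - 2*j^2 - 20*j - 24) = (-j^3 + 3*j^2 + 25*j - 75)/(-j^3 + 2*j^2 + 20*j + 24)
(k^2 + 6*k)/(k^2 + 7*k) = (k + 6)/(k + 7)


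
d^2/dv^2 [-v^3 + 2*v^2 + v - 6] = 4 - 6*v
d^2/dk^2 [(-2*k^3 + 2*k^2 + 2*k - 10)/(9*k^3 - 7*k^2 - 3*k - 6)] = 4*(18*k^6 + 162*k^5 - 2862*k^4 + 2986*k^3 - 186*k^2 - 1359*k + 183)/(729*k^9 - 1701*k^8 + 594*k^7 - 667*k^6 + 2070*k^5 - 99*k^4 + 189*k^3 - 918*k^2 - 324*k - 216)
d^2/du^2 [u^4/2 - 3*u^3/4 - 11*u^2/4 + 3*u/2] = 6*u^2 - 9*u/2 - 11/2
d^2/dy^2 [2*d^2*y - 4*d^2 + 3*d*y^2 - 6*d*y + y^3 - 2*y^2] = 6*d + 6*y - 4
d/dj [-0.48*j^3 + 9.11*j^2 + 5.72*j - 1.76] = -1.44*j^2 + 18.22*j + 5.72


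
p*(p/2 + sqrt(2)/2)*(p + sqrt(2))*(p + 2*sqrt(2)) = p^4/2 + 2*sqrt(2)*p^3 + 5*p^2 + 2*sqrt(2)*p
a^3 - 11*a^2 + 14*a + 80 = (a - 8)*(a - 5)*(a + 2)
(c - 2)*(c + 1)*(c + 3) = c^3 + 2*c^2 - 5*c - 6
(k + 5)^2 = k^2 + 10*k + 25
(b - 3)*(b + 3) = b^2 - 9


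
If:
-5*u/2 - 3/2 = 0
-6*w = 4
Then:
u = -3/5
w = -2/3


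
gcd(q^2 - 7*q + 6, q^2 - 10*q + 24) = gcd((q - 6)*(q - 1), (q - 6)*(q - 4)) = q - 6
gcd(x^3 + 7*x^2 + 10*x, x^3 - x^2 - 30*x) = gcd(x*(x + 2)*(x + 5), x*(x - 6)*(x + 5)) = x^2 + 5*x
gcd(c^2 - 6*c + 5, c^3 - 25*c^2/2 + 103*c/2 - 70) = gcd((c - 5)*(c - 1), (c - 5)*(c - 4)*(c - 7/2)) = c - 5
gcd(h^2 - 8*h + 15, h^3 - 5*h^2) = h - 5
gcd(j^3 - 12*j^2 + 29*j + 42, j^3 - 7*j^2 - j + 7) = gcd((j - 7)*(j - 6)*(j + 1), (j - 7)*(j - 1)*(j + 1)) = j^2 - 6*j - 7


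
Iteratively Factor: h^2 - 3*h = (h - 3)*(h)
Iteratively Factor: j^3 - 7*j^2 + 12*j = (j - 4)*(j^2 - 3*j) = j*(j - 4)*(j - 3)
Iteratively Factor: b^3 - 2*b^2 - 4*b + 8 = (b - 2)*(b^2 - 4) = (b - 2)^2*(b + 2)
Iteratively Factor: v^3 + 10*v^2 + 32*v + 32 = (v + 2)*(v^2 + 8*v + 16) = (v + 2)*(v + 4)*(v + 4)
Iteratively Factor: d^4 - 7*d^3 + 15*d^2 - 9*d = (d - 3)*(d^3 - 4*d^2 + 3*d) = (d - 3)*(d - 1)*(d^2 - 3*d) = d*(d - 3)*(d - 1)*(d - 3)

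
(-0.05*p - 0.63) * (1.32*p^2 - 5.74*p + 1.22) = -0.066*p^3 - 0.5446*p^2 + 3.5552*p - 0.7686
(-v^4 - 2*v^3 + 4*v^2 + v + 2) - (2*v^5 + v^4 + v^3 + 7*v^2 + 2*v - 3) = -2*v^5 - 2*v^4 - 3*v^3 - 3*v^2 - v + 5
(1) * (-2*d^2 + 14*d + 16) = -2*d^2 + 14*d + 16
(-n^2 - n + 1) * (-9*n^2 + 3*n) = 9*n^4 + 6*n^3 - 12*n^2 + 3*n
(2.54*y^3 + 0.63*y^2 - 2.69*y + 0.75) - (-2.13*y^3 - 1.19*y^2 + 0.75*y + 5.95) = 4.67*y^3 + 1.82*y^2 - 3.44*y - 5.2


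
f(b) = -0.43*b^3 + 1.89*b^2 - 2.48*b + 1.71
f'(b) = -1.29*b^2 + 3.78*b - 2.48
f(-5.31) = 132.55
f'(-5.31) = -58.92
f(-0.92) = 5.93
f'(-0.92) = -7.05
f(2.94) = -0.17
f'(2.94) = -2.52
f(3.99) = -5.41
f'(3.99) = -7.93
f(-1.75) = 14.14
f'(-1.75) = -13.05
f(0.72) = 0.74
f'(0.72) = -0.43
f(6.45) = -51.04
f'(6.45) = -31.77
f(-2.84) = 33.85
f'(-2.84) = -23.62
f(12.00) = -498.93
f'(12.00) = -142.88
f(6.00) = -38.01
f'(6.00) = -26.24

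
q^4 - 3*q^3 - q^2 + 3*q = q*(q - 3)*(q - 1)*(q + 1)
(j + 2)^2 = j^2 + 4*j + 4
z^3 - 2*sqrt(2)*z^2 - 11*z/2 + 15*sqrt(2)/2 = (z - 5*sqrt(2)/2)*(z - sqrt(2))*(z + 3*sqrt(2)/2)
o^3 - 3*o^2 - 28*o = o*(o - 7)*(o + 4)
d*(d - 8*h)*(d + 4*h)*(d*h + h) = d^4*h - 4*d^3*h^2 + d^3*h - 32*d^2*h^3 - 4*d^2*h^2 - 32*d*h^3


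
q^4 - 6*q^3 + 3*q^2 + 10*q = q*(q - 5)*(q - 2)*(q + 1)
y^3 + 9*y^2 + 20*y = y*(y + 4)*(y + 5)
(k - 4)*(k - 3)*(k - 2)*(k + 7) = k^4 - 2*k^3 - 37*k^2 + 158*k - 168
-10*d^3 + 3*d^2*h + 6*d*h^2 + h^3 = (-d + h)*(2*d + h)*(5*d + h)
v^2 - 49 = (v - 7)*(v + 7)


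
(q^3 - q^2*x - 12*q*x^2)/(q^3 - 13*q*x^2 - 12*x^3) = q/(q + x)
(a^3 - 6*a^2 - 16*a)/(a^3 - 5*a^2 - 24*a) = (a + 2)/(a + 3)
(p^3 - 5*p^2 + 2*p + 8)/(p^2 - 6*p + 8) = p + 1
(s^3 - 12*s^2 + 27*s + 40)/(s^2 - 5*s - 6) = (s^2 - 13*s + 40)/(s - 6)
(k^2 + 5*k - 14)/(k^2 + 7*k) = (k - 2)/k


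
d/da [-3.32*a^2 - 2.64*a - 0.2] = -6.64*a - 2.64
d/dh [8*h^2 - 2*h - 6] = 16*h - 2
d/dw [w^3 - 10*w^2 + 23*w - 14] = 3*w^2 - 20*w + 23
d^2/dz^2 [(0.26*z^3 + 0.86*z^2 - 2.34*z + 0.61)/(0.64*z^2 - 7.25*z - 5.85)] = (2.22044604925031e-16*z^5 + 1.77635683940025e-15*z^4 + 35.343252*z^3 + 86.981676*z^2 - 16.16106*z + 326.04713)/(0.262144*z^6 - 8.9088*z^5 + 93.73152*z^4 - 218.214125*z^3 - 856.764675*z^2 - 744.339375*z - 200.201625)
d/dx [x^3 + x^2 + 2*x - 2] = 3*x^2 + 2*x + 2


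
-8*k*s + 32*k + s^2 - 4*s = (-8*k + s)*(s - 4)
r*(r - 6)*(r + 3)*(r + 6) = r^4 + 3*r^3 - 36*r^2 - 108*r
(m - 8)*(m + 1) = m^2 - 7*m - 8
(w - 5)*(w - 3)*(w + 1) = w^3 - 7*w^2 + 7*w + 15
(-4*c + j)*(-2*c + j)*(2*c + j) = 16*c^3 - 4*c^2*j - 4*c*j^2 + j^3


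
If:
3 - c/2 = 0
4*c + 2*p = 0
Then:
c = 6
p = -12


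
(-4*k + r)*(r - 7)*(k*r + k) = -4*k^2*r^2 + 24*k^2*r + 28*k^2 + k*r^3 - 6*k*r^2 - 7*k*r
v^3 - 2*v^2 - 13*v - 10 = (v - 5)*(v + 1)*(v + 2)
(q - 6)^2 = q^2 - 12*q + 36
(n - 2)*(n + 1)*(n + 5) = n^3 + 4*n^2 - 7*n - 10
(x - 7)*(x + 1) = x^2 - 6*x - 7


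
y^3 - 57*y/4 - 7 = (y - 4)*(y + 1/2)*(y + 7/2)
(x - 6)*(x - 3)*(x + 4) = x^3 - 5*x^2 - 18*x + 72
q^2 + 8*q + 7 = (q + 1)*(q + 7)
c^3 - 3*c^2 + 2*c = c*(c - 2)*(c - 1)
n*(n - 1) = n^2 - n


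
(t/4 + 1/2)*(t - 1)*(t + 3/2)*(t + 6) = t^4/4 + 17*t^3/8 + 29*t^2/8 - 3*t/2 - 9/2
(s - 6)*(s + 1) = s^2 - 5*s - 6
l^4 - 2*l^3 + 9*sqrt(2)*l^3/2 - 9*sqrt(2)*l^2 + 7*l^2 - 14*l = l*(l - 2)*(l + sqrt(2))*(l + 7*sqrt(2)/2)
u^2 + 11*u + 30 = (u + 5)*(u + 6)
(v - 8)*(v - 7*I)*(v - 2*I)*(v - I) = v^4 - 8*v^3 - 10*I*v^3 - 23*v^2 + 80*I*v^2 + 184*v + 14*I*v - 112*I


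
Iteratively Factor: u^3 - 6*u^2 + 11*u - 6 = (u - 2)*(u^2 - 4*u + 3) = (u - 2)*(u - 1)*(u - 3)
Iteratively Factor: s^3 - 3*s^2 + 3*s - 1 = (s - 1)*(s^2 - 2*s + 1) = (s - 1)^2*(s - 1)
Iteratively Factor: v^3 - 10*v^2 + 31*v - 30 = (v - 3)*(v^2 - 7*v + 10) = (v - 5)*(v - 3)*(v - 2)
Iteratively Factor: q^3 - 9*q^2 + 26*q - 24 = (q - 3)*(q^2 - 6*q + 8) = (q - 4)*(q - 3)*(q - 2)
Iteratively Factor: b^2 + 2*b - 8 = (b - 2)*(b + 4)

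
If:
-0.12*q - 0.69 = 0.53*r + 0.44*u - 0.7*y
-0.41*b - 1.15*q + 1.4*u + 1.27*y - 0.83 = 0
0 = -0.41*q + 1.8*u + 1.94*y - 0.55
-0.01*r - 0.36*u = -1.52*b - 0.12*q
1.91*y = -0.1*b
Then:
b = 0.08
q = -0.52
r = -1.35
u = 0.19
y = -0.00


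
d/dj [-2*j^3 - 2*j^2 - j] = -6*j^2 - 4*j - 1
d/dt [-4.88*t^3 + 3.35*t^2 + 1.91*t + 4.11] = -14.64*t^2 + 6.7*t + 1.91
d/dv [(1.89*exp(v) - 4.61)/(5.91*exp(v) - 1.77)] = 23.8998*exp(v)/(5.91*exp(v) - 1.77)^2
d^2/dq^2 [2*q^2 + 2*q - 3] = 4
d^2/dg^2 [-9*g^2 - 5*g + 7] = -18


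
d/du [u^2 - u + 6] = 2*u - 1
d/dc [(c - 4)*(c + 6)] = 2*c + 2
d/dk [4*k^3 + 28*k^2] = 4*k*(3*k + 14)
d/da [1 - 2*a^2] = -4*a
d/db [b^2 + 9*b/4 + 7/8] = 2*b + 9/4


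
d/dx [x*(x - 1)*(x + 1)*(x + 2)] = 4*x^3 + 6*x^2 - 2*x - 2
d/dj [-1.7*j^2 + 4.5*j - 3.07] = 4.5 - 3.4*j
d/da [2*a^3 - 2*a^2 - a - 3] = 6*a^2 - 4*a - 1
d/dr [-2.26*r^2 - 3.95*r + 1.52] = -4.52*r - 3.95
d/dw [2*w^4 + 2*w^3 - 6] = w^2*(8*w + 6)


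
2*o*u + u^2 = u*(2*o + u)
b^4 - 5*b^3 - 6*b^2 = b^2*(b - 6)*(b + 1)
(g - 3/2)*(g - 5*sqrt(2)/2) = g^2 - 5*sqrt(2)*g/2 - 3*g/2 + 15*sqrt(2)/4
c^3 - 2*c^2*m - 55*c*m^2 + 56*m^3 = (c - 8*m)*(c - m)*(c + 7*m)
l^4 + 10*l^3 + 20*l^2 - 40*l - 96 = (l - 2)*(l + 2)*(l + 4)*(l + 6)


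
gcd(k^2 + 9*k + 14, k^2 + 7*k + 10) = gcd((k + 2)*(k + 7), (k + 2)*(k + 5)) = k + 2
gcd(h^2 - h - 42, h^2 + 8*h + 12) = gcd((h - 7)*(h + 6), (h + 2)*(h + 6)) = h + 6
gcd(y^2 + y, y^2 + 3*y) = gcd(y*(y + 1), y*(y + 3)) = y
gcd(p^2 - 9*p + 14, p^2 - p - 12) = 1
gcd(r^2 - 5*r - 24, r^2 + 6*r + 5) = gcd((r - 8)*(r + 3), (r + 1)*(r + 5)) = 1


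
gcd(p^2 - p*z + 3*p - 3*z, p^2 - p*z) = -p + z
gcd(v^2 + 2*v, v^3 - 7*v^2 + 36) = v + 2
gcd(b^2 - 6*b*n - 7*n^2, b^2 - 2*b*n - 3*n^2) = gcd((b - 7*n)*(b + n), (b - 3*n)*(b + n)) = b + n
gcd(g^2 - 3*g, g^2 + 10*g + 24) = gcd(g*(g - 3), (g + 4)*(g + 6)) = 1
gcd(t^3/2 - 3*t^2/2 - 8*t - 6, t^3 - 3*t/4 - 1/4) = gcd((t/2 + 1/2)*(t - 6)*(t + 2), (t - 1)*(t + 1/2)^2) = 1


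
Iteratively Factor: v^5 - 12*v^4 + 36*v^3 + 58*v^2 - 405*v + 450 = (v + 3)*(v^4 - 15*v^3 + 81*v^2 - 185*v + 150) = (v - 3)*(v + 3)*(v^3 - 12*v^2 + 45*v - 50) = (v - 5)*(v - 3)*(v + 3)*(v^2 - 7*v + 10) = (v - 5)*(v - 3)*(v - 2)*(v + 3)*(v - 5)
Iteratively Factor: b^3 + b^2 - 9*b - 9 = (b + 3)*(b^2 - 2*b - 3) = (b - 3)*(b + 3)*(b + 1)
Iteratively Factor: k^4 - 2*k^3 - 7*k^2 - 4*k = (k)*(k^3 - 2*k^2 - 7*k - 4) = k*(k + 1)*(k^2 - 3*k - 4) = k*(k + 1)^2*(k - 4)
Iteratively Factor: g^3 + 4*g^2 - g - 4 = (g - 1)*(g^2 + 5*g + 4) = (g - 1)*(g + 4)*(g + 1)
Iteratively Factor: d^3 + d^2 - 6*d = (d + 3)*(d^2 - 2*d) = d*(d + 3)*(d - 2)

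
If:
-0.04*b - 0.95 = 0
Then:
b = -23.75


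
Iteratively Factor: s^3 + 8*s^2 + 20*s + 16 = (s + 2)*(s^2 + 6*s + 8) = (s + 2)*(s + 4)*(s + 2)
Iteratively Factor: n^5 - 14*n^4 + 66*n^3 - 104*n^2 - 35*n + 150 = (n - 3)*(n^4 - 11*n^3 + 33*n^2 - 5*n - 50) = (n - 3)*(n + 1)*(n^3 - 12*n^2 + 45*n - 50) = (n - 5)*(n - 3)*(n + 1)*(n^2 - 7*n + 10) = (n - 5)*(n - 3)*(n - 2)*(n + 1)*(n - 5)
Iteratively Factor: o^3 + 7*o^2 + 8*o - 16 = (o - 1)*(o^2 + 8*o + 16) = (o - 1)*(o + 4)*(o + 4)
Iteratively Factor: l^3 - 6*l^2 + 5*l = (l - 1)*(l^2 - 5*l) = (l - 5)*(l - 1)*(l)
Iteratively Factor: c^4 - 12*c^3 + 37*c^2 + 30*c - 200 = (c - 4)*(c^3 - 8*c^2 + 5*c + 50) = (c - 5)*(c - 4)*(c^2 - 3*c - 10) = (c - 5)*(c - 4)*(c + 2)*(c - 5)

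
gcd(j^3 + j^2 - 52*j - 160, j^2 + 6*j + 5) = j + 5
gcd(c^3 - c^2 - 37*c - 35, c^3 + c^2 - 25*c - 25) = c^2 + 6*c + 5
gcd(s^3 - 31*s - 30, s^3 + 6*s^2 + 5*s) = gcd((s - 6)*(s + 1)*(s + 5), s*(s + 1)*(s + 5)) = s^2 + 6*s + 5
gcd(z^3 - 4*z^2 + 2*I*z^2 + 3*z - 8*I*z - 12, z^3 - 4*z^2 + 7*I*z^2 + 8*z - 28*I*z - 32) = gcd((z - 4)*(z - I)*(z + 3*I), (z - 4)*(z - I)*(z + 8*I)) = z^2 + z*(-4 - I) + 4*I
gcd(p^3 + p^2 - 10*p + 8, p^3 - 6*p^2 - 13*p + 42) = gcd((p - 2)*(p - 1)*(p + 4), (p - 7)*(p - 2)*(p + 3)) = p - 2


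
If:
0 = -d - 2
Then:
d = -2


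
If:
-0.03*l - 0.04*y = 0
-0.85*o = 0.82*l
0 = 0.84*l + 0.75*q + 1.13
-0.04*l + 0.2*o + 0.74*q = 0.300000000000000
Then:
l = -1.33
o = 1.29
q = -0.01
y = 1.00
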